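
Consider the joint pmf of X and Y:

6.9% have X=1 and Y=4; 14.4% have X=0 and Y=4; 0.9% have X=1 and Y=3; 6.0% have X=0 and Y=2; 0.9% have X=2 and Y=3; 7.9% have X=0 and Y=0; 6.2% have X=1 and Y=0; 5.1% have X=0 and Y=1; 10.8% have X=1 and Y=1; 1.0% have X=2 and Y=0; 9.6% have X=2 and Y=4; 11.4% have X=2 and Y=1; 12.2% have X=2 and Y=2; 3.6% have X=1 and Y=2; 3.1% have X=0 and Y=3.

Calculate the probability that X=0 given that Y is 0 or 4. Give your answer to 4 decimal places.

0.4848

P(Y=0) = 0.079 + 0.062 + 0.010 = 0.151.
P(Y=4) = 0.144 + 0.069 + 0.096 = 0.309.
P(Y ∈ {0, 4}) = 0.151 + 0.309 = 0.460; P(X=0, Y ∈ {0, 4}) = 0.079 + 0.144 = 0.223.
P(X=0 | Y ∈ {0, 4}) = 0.223/0.460 = 0.4848.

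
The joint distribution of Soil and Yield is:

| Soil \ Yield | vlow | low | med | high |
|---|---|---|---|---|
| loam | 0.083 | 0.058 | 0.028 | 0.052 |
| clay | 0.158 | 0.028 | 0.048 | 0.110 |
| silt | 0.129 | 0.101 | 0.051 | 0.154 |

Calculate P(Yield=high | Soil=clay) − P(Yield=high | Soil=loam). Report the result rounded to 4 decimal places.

0.0845

P(Soil=clay) = 0.158 + 0.028 + 0.048 + 0.110 = 0.344; P(Yield=high | Soil=clay) = 0.110/0.344 = 0.31977.
P(Soil=loam) = 0.083 + 0.058 + 0.028 + 0.052 = 0.221; P(Yield=high | Soil=loam) = 0.052/0.221 = 0.23529.
Difference = 0.0845.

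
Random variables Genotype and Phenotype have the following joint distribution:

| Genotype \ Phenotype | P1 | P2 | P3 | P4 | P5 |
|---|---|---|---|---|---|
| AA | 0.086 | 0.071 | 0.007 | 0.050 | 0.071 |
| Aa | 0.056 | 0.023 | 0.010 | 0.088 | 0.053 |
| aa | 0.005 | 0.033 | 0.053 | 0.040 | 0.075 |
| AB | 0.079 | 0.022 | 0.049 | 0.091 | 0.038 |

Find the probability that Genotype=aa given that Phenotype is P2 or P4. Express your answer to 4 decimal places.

P(Phenotype=P2) = 0.071 + 0.023 + 0.033 + 0.022 = 0.149.
P(Phenotype=P4) = 0.050 + 0.088 + 0.040 + 0.091 = 0.269.
P(Phenotype ∈ {P2, P4}) = 0.149 + 0.269 = 0.418; P(Genotype=aa, Phenotype ∈ {P2, P4}) = 0.033 + 0.040 = 0.073.
P(Genotype=aa | Phenotype ∈ {P2, P4}) = 0.073/0.418 = 0.1746.

0.1746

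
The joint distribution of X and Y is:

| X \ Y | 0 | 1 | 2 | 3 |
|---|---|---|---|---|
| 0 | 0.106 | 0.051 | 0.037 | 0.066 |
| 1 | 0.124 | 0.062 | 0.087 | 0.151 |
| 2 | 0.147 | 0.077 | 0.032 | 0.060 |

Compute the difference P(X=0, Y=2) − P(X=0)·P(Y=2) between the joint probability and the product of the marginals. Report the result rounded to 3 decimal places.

-0.004

P(X=0) = 0.106 + 0.051 + 0.037 + 0.066 = 0.260.
P(Y=2) = 0.037 + 0.087 + 0.032 = 0.156.
P(X=0, Y=2) − P(X=0)P(Y=2) = 0.037 − 0.260×0.156 = -0.004.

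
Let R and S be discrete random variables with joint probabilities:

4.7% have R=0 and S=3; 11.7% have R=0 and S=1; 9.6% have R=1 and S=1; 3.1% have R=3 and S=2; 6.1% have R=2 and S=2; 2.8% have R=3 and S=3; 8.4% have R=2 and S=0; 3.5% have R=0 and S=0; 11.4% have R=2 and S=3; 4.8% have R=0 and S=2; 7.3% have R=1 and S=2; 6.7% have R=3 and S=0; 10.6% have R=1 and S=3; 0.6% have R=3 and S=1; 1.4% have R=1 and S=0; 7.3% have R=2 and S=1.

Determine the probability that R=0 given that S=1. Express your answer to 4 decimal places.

P(S=1) = 0.117 + 0.096 + 0.073 + 0.006 = 0.292.
P(R=0 | S=1) = 0.117/0.292 = 0.4007.

0.4007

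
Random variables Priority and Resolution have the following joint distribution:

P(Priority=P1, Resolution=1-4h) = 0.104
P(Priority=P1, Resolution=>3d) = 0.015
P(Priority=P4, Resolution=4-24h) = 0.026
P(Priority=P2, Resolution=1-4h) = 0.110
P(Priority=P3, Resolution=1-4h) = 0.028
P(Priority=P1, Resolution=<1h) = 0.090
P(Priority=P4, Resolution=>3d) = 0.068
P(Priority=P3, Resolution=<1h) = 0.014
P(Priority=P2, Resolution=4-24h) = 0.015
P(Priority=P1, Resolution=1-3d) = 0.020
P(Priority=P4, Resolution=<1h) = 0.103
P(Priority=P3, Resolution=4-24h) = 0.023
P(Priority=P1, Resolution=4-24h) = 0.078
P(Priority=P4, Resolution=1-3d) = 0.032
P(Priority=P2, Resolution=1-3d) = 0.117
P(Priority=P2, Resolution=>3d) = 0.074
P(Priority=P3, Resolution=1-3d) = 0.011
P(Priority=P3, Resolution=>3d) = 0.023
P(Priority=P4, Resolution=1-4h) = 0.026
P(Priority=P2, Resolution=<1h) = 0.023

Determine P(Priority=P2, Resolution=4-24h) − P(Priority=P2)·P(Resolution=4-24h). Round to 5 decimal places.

P(Priority=P2) = 0.023 + 0.110 + 0.015 + 0.117 + 0.074 = 0.339.
P(Resolution=4-24h) = 0.078 + 0.015 + 0.023 + 0.026 = 0.142.
P(Priority=P2, Resolution=4-24h) − P(Priority=P2)P(Resolution=4-24h) = 0.015 − 0.339×0.142 = -0.03314.

-0.03314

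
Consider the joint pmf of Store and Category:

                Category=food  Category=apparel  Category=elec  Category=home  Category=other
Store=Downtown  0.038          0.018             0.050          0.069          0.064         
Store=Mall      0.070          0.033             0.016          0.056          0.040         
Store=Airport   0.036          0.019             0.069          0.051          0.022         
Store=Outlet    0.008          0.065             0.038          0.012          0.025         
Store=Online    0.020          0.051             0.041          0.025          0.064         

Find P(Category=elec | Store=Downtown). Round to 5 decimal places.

P(Store=Downtown) = 0.038 + 0.018 + 0.050 + 0.069 + 0.064 = 0.239.
P(Category=elec | Store=Downtown) = 0.050/0.239 = 0.20921.

0.20921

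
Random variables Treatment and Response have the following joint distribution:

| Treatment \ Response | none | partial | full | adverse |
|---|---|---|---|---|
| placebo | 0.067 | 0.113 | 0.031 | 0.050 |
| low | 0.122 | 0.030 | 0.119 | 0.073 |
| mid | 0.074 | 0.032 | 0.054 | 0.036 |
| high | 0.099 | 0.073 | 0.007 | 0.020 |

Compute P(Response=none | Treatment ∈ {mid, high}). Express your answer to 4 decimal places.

P(Treatment=mid) = 0.074 + 0.032 + 0.054 + 0.036 = 0.196.
P(Treatment=high) = 0.099 + 0.073 + 0.007 + 0.020 = 0.199.
P(Treatment ∈ {mid, high}) = 0.196 + 0.199 = 0.395; P(Response=none, Treatment ∈ {mid, high}) = 0.074 + 0.099 = 0.173.
P(Response=none | Treatment ∈ {mid, high}) = 0.173/0.395 = 0.4380.

0.4380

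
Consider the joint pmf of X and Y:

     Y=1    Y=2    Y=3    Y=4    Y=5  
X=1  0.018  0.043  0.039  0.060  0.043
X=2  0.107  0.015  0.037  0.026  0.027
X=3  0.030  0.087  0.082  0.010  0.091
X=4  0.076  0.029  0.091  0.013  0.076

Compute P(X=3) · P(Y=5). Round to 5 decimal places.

0.07110

P(X=3) = 0.030 + 0.087 + 0.082 + 0.010 + 0.091 = 0.300.
P(Y=5) = 0.043 + 0.027 + 0.091 + 0.076 = 0.237.
Product: 0.300 × 0.237 = 0.07110.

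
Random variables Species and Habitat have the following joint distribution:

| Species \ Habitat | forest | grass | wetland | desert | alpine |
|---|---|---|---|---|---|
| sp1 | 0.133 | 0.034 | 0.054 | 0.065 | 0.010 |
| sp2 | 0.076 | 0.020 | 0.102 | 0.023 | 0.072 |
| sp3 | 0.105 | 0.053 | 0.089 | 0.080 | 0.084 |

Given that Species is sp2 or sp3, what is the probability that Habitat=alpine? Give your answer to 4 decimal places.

0.2216

P(Species=sp2) = 0.076 + 0.020 + 0.102 + 0.023 + 0.072 = 0.293.
P(Species=sp3) = 0.105 + 0.053 + 0.089 + 0.080 + 0.084 = 0.411.
P(Species ∈ {sp2, sp3}) = 0.293 + 0.411 = 0.704; P(Habitat=alpine, Species ∈ {sp2, sp3}) = 0.072 + 0.084 = 0.156.
P(Habitat=alpine | Species ∈ {sp2, sp3}) = 0.156/0.704 = 0.2216.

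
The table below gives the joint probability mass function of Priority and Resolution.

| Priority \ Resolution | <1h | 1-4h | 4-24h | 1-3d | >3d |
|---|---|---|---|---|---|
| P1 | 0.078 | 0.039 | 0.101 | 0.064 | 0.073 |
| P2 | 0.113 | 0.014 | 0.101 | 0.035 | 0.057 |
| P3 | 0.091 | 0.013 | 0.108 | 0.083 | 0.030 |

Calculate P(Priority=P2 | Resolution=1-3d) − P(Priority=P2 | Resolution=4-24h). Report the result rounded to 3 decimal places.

-0.133

P(Resolution=1-3d) = 0.064 + 0.035 + 0.083 = 0.182; P(Priority=P2 | Resolution=1-3d) = 0.035/0.182 = 0.1923.
P(Resolution=4-24h) = 0.101 + 0.101 + 0.108 = 0.310; P(Priority=P2 | Resolution=4-24h) = 0.101/0.310 = 0.3258.
Difference = -0.133.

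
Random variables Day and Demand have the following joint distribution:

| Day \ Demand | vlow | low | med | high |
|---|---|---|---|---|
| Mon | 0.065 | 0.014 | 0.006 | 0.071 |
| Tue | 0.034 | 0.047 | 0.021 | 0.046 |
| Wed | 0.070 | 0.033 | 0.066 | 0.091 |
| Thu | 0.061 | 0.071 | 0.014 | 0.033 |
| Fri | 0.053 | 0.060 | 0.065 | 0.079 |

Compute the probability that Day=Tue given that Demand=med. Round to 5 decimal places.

0.12209

P(Demand=med) = 0.006 + 0.021 + 0.066 + 0.014 + 0.065 = 0.172.
P(Day=Tue | Demand=med) = 0.021/0.172 = 0.12209.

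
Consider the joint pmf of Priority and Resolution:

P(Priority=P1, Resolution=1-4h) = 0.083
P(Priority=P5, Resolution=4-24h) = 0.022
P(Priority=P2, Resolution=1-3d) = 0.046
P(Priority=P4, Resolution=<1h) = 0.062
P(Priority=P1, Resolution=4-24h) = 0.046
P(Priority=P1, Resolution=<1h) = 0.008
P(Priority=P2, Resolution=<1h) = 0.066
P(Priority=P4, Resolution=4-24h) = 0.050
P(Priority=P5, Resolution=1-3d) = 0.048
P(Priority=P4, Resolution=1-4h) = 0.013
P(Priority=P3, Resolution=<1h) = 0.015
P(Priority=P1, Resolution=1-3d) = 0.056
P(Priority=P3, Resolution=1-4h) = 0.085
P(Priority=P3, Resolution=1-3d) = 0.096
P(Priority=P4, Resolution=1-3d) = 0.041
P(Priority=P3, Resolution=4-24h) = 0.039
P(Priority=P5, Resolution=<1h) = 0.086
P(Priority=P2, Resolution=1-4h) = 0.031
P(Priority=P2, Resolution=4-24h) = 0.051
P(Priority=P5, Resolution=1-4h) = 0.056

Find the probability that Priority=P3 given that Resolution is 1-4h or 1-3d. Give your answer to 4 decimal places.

0.3261

P(Resolution=1-4h) = 0.083 + 0.031 + 0.085 + 0.013 + 0.056 = 0.268.
P(Resolution=1-3d) = 0.056 + 0.046 + 0.096 + 0.041 + 0.048 = 0.287.
P(Resolution ∈ {1-4h, 1-3d}) = 0.268 + 0.287 = 0.555; P(Priority=P3, Resolution ∈ {1-4h, 1-3d}) = 0.085 + 0.096 = 0.181.
P(Priority=P3 | Resolution ∈ {1-4h, 1-3d}) = 0.181/0.555 = 0.3261.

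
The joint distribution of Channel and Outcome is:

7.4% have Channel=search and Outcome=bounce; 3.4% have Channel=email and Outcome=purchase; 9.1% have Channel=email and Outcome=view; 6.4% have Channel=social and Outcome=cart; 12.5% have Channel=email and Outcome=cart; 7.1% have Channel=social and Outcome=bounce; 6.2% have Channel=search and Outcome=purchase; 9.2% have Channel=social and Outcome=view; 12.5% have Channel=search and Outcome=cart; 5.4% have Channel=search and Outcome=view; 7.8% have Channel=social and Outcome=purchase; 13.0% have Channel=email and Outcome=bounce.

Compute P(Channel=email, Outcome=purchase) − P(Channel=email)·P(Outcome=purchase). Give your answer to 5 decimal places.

-0.03212

P(Channel=email) = 0.130 + 0.091 + 0.125 + 0.034 = 0.380.
P(Outcome=purchase) = 0.034 + 0.062 + 0.078 = 0.174.
P(Channel=email, Outcome=purchase) − P(Channel=email)P(Outcome=purchase) = 0.034 − 0.380×0.174 = -0.03212.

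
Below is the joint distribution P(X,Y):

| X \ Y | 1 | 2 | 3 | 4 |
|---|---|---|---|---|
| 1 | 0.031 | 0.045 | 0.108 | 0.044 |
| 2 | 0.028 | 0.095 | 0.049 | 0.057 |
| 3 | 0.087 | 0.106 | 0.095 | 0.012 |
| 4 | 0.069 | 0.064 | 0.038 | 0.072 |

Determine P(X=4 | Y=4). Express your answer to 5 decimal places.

P(Y=4) = 0.044 + 0.057 + 0.012 + 0.072 = 0.185.
P(X=4 | Y=4) = 0.072/0.185 = 0.38919.

0.38919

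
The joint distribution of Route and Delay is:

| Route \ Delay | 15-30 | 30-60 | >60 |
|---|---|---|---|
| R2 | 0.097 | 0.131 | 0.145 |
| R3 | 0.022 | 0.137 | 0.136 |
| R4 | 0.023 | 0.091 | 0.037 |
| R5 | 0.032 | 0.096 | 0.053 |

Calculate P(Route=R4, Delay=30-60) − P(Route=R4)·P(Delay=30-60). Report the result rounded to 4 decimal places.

P(Route=R4) = 0.023 + 0.091 + 0.037 = 0.151.
P(Delay=30-60) = 0.131 + 0.137 + 0.091 + 0.096 = 0.455.
P(Route=R4, Delay=30-60) − P(Route=R4)P(Delay=30-60) = 0.091 − 0.151×0.455 = 0.0223.

0.0223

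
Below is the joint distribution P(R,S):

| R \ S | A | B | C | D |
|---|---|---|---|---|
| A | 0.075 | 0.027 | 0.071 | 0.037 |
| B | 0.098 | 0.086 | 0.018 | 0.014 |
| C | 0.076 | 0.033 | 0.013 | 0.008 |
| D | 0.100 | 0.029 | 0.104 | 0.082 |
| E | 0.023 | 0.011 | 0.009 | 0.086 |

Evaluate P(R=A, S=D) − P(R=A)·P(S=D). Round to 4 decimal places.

-0.0107

P(R=A) = 0.075 + 0.027 + 0.071 + 0.037 = 0.210.
P(S=D) = 0.037 + 0.014 + 0.008 + 0.082 + 0.086 = 0.227.
P(R=A, S=D) − P(R=A)P(S=D) = 0.037 − 0.210×0.227 = -0.0107.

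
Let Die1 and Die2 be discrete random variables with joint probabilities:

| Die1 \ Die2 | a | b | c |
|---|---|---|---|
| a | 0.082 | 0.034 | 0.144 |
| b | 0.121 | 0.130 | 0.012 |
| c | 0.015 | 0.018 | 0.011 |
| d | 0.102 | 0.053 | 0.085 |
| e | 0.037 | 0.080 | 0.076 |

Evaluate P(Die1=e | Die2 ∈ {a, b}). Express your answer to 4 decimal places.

0.1741

P(Die2=a) = 0.082 + 0.121 + 0.015 + 0.102 + 0.037 = 0.357.
P(Die2=b) = 0.034 + 0.130 + 0.018 + 0.053 + 0.080 = 0.315.
P(Die2 ∈ {a, b}) = 0.357 + 0.315 = 0.672; P(Die1=e, Die2 ∈ {a, b}) = 0.037 + 0.080 = 0.117.
P(Die1=e | Die2 ∈ {a, b}) = 0.117/0.672 = 0.1741.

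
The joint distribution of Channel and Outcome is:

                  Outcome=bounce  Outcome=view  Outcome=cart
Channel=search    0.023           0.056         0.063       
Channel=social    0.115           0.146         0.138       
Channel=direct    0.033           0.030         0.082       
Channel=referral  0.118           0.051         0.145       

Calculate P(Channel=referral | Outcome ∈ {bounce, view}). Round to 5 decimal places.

0.29545

P(Outcome=bounce) = 0.023 + 0.115 + 0.033 + 0.118 = 0.289.
P(Outcome=view) = 0.056 + 0.146 + 0.030 + 0.051 = 0.283.
P(Outcome ∈ {bounce, view}) = 0.289 + 0.283 = 0.572; P(Channel=referral, Outcome ∈ {bounce, view}) = 0.118 + 0.051 = 0.169.
P(Channel=referral | Outcome ∈ {bounce, view}) = 0.169/0.572 = 0.29545.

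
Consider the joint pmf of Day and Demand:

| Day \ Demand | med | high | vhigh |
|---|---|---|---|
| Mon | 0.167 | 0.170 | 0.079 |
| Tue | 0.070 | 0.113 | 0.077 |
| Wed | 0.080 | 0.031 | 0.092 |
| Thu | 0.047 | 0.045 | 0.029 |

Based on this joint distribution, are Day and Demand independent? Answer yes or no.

P(Day=Wed) = 0.203 and P(Demand=high) = 0.359, so their product is 0.07288, but P(Day=Wed, Demand=high) = 0.031. Since these differ, Day and Demand are not independent.

no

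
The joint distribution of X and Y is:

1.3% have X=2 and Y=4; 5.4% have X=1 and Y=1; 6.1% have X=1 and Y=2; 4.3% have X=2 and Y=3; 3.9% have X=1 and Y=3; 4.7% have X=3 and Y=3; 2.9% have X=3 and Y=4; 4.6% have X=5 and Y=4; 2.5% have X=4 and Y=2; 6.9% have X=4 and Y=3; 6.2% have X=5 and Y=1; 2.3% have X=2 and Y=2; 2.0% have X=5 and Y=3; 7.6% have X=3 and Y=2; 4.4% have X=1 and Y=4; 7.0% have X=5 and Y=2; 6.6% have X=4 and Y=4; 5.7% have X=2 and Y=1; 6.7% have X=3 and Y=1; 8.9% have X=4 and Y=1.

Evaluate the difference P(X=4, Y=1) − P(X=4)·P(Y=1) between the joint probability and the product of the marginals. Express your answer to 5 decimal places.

P(X=4) = 0.089 + 0.025 + 0.069 + 0.066 = 0.249.
P(Y=1) = 0.054 + 0.057 + 0.067 + 0.089 + 0.062 = 0.329.
P(X=4, Y=1) − P(X=4)P(Y=1) = 0.089 − 0.249×0.329 = 0.00708.

0.00708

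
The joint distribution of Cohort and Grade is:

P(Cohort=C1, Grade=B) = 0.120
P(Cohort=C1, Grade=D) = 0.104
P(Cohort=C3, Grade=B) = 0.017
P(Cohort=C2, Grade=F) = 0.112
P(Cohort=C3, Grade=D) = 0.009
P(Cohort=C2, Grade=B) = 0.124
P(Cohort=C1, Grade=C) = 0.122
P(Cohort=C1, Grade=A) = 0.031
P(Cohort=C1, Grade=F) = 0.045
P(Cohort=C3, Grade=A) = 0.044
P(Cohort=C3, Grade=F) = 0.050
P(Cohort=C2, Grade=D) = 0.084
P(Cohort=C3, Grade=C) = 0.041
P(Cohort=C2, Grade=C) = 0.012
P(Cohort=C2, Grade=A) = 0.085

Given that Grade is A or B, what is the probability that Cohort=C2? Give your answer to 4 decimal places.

P(Grade=A) = 0.031 + 0.085 + 0.044 = 0.160.
P(Grade=B) = 0.120 + 0.124 + 0.017 = 0.261.
P(Grade ∈ {A, B}) = 0.160 + 0.261 = 0.421; P(Cohort=C2, Grade ∈ {A, B}) = 0.085 + 0.124 = 0.209.
P(Cohort=C2 | Grade ∈ {A, B}) = 0.209/0.421 = 0.4964.

0.4964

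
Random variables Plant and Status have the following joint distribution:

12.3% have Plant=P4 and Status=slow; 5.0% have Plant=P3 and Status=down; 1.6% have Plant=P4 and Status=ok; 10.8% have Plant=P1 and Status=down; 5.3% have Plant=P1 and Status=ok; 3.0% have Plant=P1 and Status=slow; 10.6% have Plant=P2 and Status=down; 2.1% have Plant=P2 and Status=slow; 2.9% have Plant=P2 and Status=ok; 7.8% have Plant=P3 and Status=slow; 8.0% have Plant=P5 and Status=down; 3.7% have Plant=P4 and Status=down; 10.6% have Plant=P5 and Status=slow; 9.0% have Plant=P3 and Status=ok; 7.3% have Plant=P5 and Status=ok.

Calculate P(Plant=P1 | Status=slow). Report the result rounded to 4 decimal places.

P(Status=slow) = 0.030 + 0.021 + 0.078 + 0.123 + 0.106 = 0.358.
P(Plant=P1 | Status=slow) = 0.030/0.358 = 0.0838.

0.0838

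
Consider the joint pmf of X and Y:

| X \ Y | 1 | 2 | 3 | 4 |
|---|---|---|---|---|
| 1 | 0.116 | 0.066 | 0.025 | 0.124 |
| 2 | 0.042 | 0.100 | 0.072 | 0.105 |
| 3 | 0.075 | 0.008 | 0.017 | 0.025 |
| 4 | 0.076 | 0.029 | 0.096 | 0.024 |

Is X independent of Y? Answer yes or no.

P(X=2) = 0.319 and P(Y=1) = 0.309, so their product is 0.09857, but P(X=2, Y=1) = 0.042. Since these differ, X and Y are not independent.

no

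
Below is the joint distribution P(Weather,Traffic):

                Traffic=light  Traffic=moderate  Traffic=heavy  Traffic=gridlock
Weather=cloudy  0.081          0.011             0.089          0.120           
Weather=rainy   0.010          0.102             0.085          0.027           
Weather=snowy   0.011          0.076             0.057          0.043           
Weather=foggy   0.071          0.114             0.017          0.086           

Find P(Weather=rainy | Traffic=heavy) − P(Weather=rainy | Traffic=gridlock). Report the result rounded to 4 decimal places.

0.2449

P(Traffic=heavy) = 0.089 + 0.085 + 0.057 + 0.017 = 0.248; P(Weather=rainy | Traffic=heavy) = 0.085/0.248 = 0.34274.
P(Traffic=gridlock) = 0.120 + 0.027 + 0.043 + 0.086 = 0.276; P(Weather=rainy | Traffic=gridlock) = 0.027/0.276 = 0.09783.
Difference = 0.2449.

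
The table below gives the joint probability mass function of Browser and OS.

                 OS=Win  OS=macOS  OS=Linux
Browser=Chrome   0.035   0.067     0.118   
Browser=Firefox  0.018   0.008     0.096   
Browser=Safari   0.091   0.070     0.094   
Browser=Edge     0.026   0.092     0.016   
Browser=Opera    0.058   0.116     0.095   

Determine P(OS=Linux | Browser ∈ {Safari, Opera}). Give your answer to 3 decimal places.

0.361

P(Browser=Safari) = 0.091 + 0.070 + 0.094 = 0.255.
P(Browser=Opera) = 0.058 + 0.116 + 0.095 = 0.269.
P(Browser ∈ {Safari, Opera}) = 0.255 + 0.269 = 0.524; P(OS=Linux, Browser ∈ {Safari, Opera}) = 0.094 + 0.095 = 0.189.
P(OS=Linux | Browser ∈ {Safari, Opera}) = 0.189/0.524 = 0.361.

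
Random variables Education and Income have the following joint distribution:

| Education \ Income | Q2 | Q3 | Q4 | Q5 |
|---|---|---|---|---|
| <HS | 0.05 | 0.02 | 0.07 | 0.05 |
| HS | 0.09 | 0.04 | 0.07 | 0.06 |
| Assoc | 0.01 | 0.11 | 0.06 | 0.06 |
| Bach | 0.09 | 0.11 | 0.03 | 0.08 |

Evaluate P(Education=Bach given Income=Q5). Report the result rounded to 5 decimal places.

0.32000

P(Income=Q5) = 0.05 + 0.06 + 0.06 + 0.08 = 0.25.
P(Education=Bach | Income=Q5) = 0.08/0.25 = 0.32000.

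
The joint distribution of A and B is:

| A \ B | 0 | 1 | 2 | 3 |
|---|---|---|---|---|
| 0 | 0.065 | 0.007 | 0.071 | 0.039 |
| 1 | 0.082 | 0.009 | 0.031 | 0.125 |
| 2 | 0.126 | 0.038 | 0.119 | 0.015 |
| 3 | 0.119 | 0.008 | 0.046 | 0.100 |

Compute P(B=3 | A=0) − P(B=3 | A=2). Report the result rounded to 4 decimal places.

0.1640

P(A=0) = 0.065 + 0.007 + 0.071 + 0.039 = 0.182; P(B=3 | A=0) = 0.039/0.182 = 0.21429.
P(A=2) = 0.126 + 0.038 + 0.119 + 0.015 = 0.298; P(B=3 | A=2) = 0.015/0.298 = 0.05034.
Difference = 0.1640.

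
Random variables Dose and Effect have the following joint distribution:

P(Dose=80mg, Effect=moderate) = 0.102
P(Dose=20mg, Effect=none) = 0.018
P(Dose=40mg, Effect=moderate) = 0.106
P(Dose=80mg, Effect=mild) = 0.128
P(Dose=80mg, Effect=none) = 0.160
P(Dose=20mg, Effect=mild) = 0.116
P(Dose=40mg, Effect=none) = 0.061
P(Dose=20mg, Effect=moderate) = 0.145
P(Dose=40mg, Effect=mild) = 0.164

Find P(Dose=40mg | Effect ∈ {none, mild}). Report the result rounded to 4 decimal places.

0.3478

P(Effect=none) = 0.018 + 0.061 + 0.160 = 0.239.
P(Effect=mild) = 0.116 + 0.164 + 0.128 = 0.408.
P(Effect ∈ {none, mild}) = 0.239 + 0.408 = 0.647; P(Dose=40mg, Effect ∈ {none, mild}) = 0.061 + 0.164 = 0.225.
P(Dose=40mg | Effect ∈ {none, mild}) = 0.225/0.647 = 0.3478.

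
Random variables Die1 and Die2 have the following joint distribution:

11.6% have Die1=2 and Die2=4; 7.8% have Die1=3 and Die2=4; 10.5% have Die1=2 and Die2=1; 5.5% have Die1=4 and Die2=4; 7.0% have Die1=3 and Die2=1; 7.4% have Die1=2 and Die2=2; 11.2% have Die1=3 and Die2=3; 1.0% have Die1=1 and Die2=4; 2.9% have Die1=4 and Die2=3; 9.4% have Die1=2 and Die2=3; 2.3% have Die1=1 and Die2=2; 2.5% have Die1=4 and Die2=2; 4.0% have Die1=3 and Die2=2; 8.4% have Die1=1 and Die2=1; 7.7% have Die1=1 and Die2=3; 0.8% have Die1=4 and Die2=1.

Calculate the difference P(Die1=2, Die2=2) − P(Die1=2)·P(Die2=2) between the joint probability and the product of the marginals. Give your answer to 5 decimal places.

0.01098

P(Die1=2) = 0.105 + 0.074 + 0.094 + 0.116 = 0.389.
P(Die2=2) = 0.023 + 0.074 + 0.040 + 0.025 = 0.162.
P(Die1=2, Die2=2) − P(Die1=2)P(Die2=2) = 0.074 − 0.389×0.162 = 0.01098.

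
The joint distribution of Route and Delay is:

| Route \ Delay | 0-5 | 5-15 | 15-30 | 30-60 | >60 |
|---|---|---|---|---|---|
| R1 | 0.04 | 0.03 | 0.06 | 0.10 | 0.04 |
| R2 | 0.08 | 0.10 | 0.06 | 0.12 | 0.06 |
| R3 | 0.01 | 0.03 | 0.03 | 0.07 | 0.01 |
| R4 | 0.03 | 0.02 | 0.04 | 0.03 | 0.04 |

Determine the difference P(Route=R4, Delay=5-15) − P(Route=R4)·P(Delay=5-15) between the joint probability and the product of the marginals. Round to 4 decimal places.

P(Route=R4) = 0.03 + 0.02 + 0.04 + 0.03 + 0.04 = 0.16.
P(Delay=5-15) = 0.03 + 0.10 + 0.03 + 0.02 = 0.18.
P(Route=R4, Delay=5-15) − P(Route=R4)P(Delay=5-15) = 0.02 − 0.16×0.18 = -0.0088.

-0.0088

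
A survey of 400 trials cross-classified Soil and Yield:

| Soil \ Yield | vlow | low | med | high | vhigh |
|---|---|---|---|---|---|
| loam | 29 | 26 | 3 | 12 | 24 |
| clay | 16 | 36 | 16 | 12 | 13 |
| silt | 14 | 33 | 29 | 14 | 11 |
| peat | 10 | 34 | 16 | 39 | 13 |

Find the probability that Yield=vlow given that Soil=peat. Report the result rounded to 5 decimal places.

0.08929

Total with Soil=peat: 10 + 34 + 16 + 39 + 13 = 112.
P(Yield=vlow | Soil=peat) = 10/112 = 0.08929.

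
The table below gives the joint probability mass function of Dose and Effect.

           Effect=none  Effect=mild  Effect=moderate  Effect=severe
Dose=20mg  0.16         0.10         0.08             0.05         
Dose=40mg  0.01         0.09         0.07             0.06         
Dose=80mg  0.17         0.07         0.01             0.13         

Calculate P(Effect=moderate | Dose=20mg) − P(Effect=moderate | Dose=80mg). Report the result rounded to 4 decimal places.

P(Dose=20mg) = 0.16 + 0.10 + 0.08 + 0.05 = 0.39; P(Effect=moderate | Dose=20mg) = 0.08/0.39 = 0.20513.
P(Dose=80mg) = 0.17 + 0.07 + 0.01 + 0.13 = 0.38; P(Effect=moderate | Dose=80mg) = 0.01/0.38 = 0.02632.
Difference = 0.1788.

0.1788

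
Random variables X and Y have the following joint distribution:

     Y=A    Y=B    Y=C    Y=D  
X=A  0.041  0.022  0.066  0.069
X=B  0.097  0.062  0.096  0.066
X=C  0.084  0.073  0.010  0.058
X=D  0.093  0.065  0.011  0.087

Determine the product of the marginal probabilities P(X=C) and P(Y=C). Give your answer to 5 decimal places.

0.04118

P(X=C) = 0.084 + 0.073 + 0.010 + 0.058 = 0.225.
P(Y=C) = 0.066 + 0.096 + 0.010 + 0.011 = 0.183.
Product: 0.225 × 0.183 = 0.04118.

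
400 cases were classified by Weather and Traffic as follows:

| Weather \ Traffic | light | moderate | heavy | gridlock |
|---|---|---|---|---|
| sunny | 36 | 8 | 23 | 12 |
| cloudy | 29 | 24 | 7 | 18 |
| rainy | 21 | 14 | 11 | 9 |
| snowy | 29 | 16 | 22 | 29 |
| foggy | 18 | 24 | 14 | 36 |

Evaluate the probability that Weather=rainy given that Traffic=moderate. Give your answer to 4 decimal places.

Total with Traffic=moderate: 8 + 24 + 14 + 16 + 24 = 86.
P(Weather=rainy | Traffic=moderate) = 14/86 = 0.1628.

0.1628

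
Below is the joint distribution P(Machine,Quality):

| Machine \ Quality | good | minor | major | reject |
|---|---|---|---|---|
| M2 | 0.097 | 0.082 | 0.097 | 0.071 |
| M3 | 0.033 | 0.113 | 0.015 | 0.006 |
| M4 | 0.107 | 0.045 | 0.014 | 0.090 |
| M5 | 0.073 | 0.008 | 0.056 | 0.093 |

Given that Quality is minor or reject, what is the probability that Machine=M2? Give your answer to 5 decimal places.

0.30118

P(Quality=minor) = 0.082 + 0.113 + 0.045 + 0.008 = 0.248.
P(Quality=reject) = 0.071 + 0.006 + 0.090 + 0.093 = 0.260.
P(Quality ∈ {minor, reject}) = 0.248 + 0.260 = 0.508; P(Machine=M2, Quality ∈ {minor, reject}) = 0.082 + 0.071 = 0.153.
P(Machine=M2 | Quality ∈ {minor, reject}) = 0.153/0.508 = 0.30118.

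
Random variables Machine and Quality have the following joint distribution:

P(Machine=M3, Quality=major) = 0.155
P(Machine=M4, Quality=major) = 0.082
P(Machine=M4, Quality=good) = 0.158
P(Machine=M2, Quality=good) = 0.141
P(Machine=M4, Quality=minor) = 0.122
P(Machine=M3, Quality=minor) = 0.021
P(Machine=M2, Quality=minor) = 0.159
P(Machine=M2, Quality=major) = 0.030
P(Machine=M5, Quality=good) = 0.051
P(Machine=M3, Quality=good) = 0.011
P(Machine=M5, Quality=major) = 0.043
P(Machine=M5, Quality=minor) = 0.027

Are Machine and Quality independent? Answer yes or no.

P(Machine=M3) = 0.187 and P(Quality=major) = 0.310, so their product is 0.05797, but P(Machine=M3, Quality=major) = 0.155. Since these differ, Machine and Quality are not independent.

no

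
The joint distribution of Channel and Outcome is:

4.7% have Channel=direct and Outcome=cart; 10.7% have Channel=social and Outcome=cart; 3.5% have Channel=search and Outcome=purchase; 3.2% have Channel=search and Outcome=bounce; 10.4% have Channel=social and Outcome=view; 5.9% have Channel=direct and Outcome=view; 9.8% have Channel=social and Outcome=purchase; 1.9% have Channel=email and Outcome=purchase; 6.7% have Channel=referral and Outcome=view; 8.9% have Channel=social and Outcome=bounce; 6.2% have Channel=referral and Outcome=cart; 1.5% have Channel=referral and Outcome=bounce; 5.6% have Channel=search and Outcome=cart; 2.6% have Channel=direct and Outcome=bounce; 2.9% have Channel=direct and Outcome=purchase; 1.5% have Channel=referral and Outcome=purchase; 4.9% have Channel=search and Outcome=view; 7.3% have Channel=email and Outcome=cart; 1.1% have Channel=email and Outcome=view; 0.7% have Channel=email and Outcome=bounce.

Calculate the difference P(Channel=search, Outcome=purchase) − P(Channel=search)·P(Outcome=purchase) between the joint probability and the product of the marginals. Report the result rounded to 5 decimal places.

P(Channel=search) = 0.032 + 0.049 + 0.056 + 0.035 = 0.172.
P(Outcome=purchase) = 0.019 + 0.035 + 0.098 + 0.029 + 0.015 = 0.196.
P(Channel=search, Outcome=purchase) − P(Channel=search)P(Outcome=purchase) = 0.035 − 0.172×0.196 = 0.00129.

0.00129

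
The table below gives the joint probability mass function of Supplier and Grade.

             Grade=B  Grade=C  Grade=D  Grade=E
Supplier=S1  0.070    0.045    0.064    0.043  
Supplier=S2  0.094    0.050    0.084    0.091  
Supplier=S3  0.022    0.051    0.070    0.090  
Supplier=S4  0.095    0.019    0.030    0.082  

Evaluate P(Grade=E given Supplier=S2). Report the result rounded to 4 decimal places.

0.2853

P(Supplier=S2) = 0.094 + 0.050 + 0.084 + 0.091 = 0.319.
P(Grade=E | Supplier=S2) = 0.091/0.319 = 0.2853.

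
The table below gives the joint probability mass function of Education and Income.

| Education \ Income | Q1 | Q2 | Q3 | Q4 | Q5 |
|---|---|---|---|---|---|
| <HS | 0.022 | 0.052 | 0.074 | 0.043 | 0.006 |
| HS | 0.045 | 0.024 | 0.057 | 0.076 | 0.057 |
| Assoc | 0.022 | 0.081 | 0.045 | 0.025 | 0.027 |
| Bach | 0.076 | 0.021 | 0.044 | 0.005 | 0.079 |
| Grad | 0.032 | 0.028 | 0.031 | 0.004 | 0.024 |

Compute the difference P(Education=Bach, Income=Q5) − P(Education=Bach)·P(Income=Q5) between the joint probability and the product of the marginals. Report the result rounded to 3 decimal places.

0.036

P(Education=Bach) = 0.076 + 0.021 + 0.044 + 0.005 + 0.079 = 0.225.
P(Income=Q5) = 0.006 + 0.057 + 0.027 + 0.079 + 0.024 = 0.193.
P(Education=Bach, Income=Q5) − P(Education=Bach)P(Income=Q5) = 0.079 − 0.225×0.193 = 0.036.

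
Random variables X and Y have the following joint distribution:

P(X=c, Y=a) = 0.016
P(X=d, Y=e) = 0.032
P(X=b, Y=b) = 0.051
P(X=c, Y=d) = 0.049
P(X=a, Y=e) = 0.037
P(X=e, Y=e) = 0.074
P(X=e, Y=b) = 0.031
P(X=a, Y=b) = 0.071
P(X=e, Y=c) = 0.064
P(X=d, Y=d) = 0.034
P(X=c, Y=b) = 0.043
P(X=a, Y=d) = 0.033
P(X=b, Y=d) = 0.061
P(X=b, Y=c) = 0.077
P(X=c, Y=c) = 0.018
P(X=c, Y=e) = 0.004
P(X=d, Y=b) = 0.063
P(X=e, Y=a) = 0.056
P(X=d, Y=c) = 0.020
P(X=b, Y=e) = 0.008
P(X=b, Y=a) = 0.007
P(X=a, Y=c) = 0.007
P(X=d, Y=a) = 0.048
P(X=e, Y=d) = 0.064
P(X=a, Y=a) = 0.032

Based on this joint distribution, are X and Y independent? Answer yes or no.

P(X=e) = 0.289 and P(Y=b) = 0.259, so their product is 0.07485, but P(X=e, Y=b) = 0.031. Since these differ, X and Y are not independent.

no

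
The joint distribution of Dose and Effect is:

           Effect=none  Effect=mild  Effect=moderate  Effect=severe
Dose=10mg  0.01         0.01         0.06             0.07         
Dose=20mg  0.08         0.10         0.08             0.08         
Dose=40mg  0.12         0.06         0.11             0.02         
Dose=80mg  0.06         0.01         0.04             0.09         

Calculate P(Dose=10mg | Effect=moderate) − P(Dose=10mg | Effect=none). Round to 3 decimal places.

P(Effect=moderate) = 0.06 + 0.08 + 0.11 + 0.04 = 0.29; P(Dose=10mg | Effect=moderate) = 0.06/0.29 = 0.2069.
P(Effect=none) = 0.01 + 0.08 + 0.12 + 0.06 = 0.27; P(Dose=10mg | Effect=none) = 0.01/0.27 = 0.0370.
Difference = 0.170.

0.170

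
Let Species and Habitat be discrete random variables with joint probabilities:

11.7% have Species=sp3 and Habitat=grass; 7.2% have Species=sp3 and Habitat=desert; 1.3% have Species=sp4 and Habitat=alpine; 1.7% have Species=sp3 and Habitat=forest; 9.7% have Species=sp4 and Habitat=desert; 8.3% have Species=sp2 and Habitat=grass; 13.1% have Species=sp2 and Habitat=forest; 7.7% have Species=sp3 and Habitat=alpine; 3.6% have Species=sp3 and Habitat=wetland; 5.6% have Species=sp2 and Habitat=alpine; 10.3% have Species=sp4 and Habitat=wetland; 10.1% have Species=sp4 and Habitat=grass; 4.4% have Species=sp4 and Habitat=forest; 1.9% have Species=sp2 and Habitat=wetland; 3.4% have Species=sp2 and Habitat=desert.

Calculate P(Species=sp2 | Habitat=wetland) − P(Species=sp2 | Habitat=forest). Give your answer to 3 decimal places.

-0.562

P(Habitat=wetland) = 0.019 + 0.036 + 0.103 = 0.158; P(Species=sp2 | Habitat=wetland) = 0.019/0.158 = 0.1203.
P(Habitat=forest) = 0.131 + 0.017 + 0.044 = 0.192; P(Species=sp2 | Habitat=forest) = 0.131/0.192 = 0.6823.
Difference = -0.562.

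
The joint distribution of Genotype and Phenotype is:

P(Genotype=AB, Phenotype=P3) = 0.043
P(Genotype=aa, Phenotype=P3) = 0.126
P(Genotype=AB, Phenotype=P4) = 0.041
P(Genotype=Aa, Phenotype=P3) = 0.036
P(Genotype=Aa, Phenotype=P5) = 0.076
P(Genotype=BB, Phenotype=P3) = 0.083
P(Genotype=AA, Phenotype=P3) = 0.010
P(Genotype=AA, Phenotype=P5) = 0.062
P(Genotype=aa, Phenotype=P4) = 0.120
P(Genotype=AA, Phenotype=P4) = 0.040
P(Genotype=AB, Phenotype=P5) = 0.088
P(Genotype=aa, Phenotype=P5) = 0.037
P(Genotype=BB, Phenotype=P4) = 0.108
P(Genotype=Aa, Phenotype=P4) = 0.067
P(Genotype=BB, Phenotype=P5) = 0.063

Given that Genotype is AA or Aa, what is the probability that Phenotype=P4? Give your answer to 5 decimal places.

0.36770

P(Genotype=AA) = 0.010 + 0.040 + 0.062 = 0.112.
P(Genotype=Aa) = 0.036 + 0.067 + 0.076 = 0.179.
P(Genotype ∈ {AA, Aa}) = 0.112 + 0.179 = 0.291; P(Phenotype=P4, Genotype ∈ {AA, Aa}) = 0.040 + 0.067 = 0.107.
P(Phenotype=P4 | Genotype ∈ {AA, Aa}) = 0.107/0.291 = 0.36770.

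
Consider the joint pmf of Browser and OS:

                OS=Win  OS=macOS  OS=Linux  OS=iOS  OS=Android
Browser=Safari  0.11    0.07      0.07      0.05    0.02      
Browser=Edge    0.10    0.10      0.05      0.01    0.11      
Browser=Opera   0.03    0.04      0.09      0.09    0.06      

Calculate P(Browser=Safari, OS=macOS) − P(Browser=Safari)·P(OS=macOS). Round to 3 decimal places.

P(Browser=Safari) = 0.11 + 0.07 + 0.07 + 0.05 + 0.02 = 0.32.
P(OS=macOS) = 0.07 + 0.10 + 0.04 = 0.21.
P(Browser=Safari, OS=macOS) − P(Browser=Safari)P(OS=macOS) = 0.07 − 0.32×0.21 = 0.003.

0.003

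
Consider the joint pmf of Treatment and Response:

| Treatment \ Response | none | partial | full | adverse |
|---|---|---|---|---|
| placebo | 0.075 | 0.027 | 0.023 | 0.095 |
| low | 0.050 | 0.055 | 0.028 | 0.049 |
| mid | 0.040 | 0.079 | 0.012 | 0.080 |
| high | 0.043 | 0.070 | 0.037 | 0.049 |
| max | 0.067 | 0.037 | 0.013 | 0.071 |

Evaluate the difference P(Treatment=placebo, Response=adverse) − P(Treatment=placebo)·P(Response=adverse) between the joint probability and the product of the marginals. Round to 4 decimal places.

0.0193

P(Treatment=placebo) = 0.075 + 0.027 + 0.023 + 0.095 = 0.220.
P(Response=adverse) = 0.095 + 0.049 + 0.080 + 0.049 + 0.071 = 0.344.
P(Treatment=placebo, Response=adverse) − P(Treatment=placebo)P(Response=adverse) = 0.095 − 0.220×0.344 = 0.0193.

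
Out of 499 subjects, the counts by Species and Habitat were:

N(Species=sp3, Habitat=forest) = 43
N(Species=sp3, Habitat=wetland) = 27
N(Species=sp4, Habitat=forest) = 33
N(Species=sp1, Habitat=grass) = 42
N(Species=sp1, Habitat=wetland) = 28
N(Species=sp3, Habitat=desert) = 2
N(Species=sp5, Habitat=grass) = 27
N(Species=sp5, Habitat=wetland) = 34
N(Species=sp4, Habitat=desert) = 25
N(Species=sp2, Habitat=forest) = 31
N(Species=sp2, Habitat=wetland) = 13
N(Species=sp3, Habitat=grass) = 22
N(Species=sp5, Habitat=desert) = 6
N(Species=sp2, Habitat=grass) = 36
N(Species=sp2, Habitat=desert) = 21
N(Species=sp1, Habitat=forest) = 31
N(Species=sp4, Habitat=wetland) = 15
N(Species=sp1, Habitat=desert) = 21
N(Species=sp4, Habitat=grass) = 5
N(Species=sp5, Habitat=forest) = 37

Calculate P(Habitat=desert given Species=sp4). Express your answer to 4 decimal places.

Total with Species=sp4: 33 + 5 + 15 + 25 = 78.
P(Habitat=desert | Species=sp4) = 25/78 = 0.3205.

0.3205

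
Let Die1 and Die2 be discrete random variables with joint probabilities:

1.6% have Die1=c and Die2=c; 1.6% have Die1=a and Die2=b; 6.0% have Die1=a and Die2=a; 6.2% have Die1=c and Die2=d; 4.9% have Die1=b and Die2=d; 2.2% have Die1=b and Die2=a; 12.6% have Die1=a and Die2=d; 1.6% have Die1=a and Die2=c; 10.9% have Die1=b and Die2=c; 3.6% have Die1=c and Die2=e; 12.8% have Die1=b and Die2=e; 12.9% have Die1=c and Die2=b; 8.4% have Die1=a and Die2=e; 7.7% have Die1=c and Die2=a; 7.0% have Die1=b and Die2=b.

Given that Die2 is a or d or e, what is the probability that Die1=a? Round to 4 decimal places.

P(Die2=a) = 0.060 + 0.022 + 0.077 = 0.159.
P(Die2=d) = 0.126 + 0.049 + 0.062 = 0.237.
P(Die2=e) = 0.084 + 0.128 + 0.036 = 0.248.
P(Die2 ∈ {a, d, e}) = 0.159 + 0.237 + 0.248 = 0.644; P(Die1=a, Die2 ∈ {a, d, e}) = 0.060 + 0.126 + 0.084 = 0.270.
P(Die1=a | Die2 ∈ {a, d, e}) = 0.270/0.644 = 0.4193.

0.4193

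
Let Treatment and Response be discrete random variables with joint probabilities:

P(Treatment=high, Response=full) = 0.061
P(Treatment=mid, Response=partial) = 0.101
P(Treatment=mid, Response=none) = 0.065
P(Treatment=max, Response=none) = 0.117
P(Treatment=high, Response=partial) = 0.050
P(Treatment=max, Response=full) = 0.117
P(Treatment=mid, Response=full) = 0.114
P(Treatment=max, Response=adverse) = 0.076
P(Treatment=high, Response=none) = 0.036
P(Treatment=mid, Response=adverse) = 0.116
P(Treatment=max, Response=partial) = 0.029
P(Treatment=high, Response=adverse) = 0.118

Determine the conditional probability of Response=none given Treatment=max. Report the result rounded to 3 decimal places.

P(Treatment=max) = 0.117 + 0.029 + 0.117 + 0.076 = 0.339.
P(Response=none | Treatment=max) = 0.117/0.339 = 0.345.

0.345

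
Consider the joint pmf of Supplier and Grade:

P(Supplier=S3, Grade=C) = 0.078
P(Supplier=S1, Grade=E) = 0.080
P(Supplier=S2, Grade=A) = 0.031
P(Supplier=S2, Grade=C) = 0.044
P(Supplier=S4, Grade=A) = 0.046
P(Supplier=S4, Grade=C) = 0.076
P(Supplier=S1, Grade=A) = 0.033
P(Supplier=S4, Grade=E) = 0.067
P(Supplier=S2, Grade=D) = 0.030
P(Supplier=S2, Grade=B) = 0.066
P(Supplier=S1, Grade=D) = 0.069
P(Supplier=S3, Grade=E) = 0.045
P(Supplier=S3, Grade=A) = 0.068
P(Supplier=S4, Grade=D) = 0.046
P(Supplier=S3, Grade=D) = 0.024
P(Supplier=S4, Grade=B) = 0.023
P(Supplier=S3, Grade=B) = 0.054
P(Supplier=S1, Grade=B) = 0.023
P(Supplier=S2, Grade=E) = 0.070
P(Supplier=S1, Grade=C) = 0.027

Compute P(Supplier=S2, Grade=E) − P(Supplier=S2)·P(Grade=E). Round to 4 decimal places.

P(Supplier=S2) = 0.031 + 0.066 + 0.044 + 0.030 + 0.070 = 0.241.
P(Grade=E) = 0.080 + 0.070 + 0.045 + 0.067 = 0.262.
P(Supplier=S2, Grade=E) − P(Supplier=S2)P(Grade=E) = 0.070 − 0.241×0.262 = 0.0069.

0.0069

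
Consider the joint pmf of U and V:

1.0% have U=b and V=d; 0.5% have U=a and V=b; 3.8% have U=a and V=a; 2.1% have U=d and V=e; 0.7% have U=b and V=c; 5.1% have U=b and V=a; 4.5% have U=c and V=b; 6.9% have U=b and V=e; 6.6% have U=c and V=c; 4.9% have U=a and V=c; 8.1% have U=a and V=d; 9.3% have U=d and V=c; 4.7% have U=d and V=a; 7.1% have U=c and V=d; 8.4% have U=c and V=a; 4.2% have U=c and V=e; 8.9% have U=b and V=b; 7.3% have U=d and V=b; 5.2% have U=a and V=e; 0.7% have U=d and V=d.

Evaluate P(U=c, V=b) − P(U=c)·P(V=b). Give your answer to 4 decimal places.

P(U=c) = 0.084 + 0.045 + 0.066 + 0.071 + 0.042 = 0.308.
P(V=b) = 0.005 + 0.089 + 0.045 + 0.073 = 0.212.
P(U=c, V=b) − P(U=c)P(V=b) = 0.045 − 0.308×0.212 = -0.0203.

-0.0203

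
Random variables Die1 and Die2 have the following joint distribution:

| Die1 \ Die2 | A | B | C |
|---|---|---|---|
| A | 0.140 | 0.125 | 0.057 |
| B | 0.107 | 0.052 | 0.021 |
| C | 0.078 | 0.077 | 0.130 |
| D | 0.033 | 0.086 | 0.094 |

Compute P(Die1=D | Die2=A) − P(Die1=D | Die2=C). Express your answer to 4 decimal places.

-0.2191

P(Die2=A) = 0.140 + 0.107 + 0.078 + 0.033 = 0.358; P(Die1=D | Die2=A) = 0.033/0.358 = 0.09218.
P(Die2=C) = 0.057 + 0.021 + 0.130 + 0.094 = 0.302; P(Die1=D | Die2=C) = 0.094/0.302 = 0.31126.
Difference = -0.2191.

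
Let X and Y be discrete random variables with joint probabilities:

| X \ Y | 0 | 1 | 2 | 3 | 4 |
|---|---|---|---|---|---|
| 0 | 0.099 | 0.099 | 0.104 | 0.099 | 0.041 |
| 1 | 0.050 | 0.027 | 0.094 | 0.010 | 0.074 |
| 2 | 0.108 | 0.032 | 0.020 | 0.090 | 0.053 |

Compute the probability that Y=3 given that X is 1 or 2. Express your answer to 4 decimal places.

0.1792

P(X=1) = 0.050 + 0.027 + 0.094 + 0.010 + 0.074 = 0.255.
P(X=2) = 0.108 + 0.032 + 0.020 + 0.090 + 0.053 = 0.303.
P(X ∈ {1, 2}) = 0.255 + 0.303 = 0.558; P(Y=3, X ∈ {1, 2}) = 0.010 + 0.090 = 0.100.
P(Y=3 | X ∈ {1, 2}) = 0.100/0.558 = 0.1792.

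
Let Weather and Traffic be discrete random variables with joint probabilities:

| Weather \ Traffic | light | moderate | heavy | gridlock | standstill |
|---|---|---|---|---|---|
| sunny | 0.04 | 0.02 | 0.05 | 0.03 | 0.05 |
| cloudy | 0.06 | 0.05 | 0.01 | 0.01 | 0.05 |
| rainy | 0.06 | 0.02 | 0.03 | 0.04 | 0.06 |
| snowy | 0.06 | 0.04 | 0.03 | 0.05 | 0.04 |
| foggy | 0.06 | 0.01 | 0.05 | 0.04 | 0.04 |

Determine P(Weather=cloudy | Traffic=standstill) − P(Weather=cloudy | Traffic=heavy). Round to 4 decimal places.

0.1495

P(Traffic=standstill) = 0.05 + 0.05 + 0.06 + 0.04 + 0.04 = 0.24; P(Weather=cloudy | Traffic=standstill) = 0.05/0.24 = 0.20833.
P(Traffic=heavy) = 0.05 + 0.01 + 0.03 + 0.03 + 0.05 = 0.17; P(Weather=cloudy | Traffic=heavy) = 0.01/0.17 = 0.05882.
Difference = 0.1495.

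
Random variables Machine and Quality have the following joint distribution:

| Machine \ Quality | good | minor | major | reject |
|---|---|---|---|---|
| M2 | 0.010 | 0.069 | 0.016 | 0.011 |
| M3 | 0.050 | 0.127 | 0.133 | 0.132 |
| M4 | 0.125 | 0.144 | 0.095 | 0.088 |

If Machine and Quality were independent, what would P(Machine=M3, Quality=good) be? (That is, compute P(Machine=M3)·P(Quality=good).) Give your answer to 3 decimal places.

P(Machine=M3) = 0.050 + 0.127 + 0.133 + 0.132 = 0.442.
P(Quality=good) = 0.010 + 0.050 + 0.125 = 0.185.
Product: 0.442 × 0.185 = 0.082.

0.082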